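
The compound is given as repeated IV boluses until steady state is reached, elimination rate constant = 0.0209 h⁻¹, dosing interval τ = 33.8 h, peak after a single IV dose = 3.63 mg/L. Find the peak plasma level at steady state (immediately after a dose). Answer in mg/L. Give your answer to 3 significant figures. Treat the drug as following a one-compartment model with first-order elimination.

7.17 mg/L

e^(−kτ) = e^(−0.02090 × 33.8) = 0.4934
Accumulation ratio R = 1 / (1 − e^(−kτ)) = 1 / (1 − 0.4934) = 1.974
Steady-state peak = C₀ × R = 3.63 × 1.974 = 7.166 mg/L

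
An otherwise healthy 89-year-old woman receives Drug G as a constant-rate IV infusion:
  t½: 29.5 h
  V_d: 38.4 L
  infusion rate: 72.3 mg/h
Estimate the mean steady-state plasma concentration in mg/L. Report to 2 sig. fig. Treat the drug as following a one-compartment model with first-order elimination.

80 mg/L

k = ln2 / t½ = 0.693147 / 29.5 = 0.02350 h⁻¹
CL = k × Vd = 0.02350 × 38.4 = 0.9024 L/h
At steady state Css = R₀ / CL = 72.3 / 0.9024 = 80.12 mg/L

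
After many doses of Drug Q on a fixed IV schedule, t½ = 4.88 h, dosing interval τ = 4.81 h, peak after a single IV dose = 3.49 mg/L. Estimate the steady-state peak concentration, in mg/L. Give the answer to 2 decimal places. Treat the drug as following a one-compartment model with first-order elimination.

k = ln2 / t½ = 0.693147 / 4.88 = 0.1420 h⁻¹
e^(−kτ) = e^(−0.1420 × 4.81) = 0.5051
Accumulation ratio R = 1 / (1 − e^(−kτ)) = 1 / (1 − 0.5051) = 2.021
Steady-state peak = C₀ × R = 3.49 × 2.021 = 7.053 mg/L

7.05 mg/L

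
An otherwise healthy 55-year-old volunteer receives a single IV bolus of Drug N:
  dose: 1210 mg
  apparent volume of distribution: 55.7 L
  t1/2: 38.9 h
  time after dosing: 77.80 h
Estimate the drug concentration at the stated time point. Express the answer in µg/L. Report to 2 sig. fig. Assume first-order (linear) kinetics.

C₀ = Dose / Vd = 1210 / 55.7 = 21.72 mg/L
k = ln2 / t½ = 0.693147 / 38.9 = 0.01782 h⁻¹
t / t½ = 77.80 / 38.9 = 2 half-lives
C = C₀ × (1/2)^2 = 21.72 × 0.2500 = 5.430 mg/L
Convert: 5.430 mg/L × 1000 = 5430 µg/L

5400 µg/L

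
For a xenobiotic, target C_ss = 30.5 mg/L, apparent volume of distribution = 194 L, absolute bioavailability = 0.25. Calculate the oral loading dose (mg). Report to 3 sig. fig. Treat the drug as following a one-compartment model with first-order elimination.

23700 mg

LD = Css × Vd / F = 30.5 × 194 / 0.25 = 23670 mg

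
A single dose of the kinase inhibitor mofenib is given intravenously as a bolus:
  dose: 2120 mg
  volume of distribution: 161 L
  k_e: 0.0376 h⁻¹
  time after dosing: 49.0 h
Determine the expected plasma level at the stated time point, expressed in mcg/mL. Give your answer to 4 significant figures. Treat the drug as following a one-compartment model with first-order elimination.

2.086 mcg/mL

C₀ = Dose / Vd = 2120 / 161 = 13.17 mg/L
C = C₀ · e^(−k·t) = 13.17 × e^(−0.03760 × 49.0)
  = 13.17 × 0.1584 = 2.086 mg/L
(2.086 mg/L = 2.086 mcg/mL)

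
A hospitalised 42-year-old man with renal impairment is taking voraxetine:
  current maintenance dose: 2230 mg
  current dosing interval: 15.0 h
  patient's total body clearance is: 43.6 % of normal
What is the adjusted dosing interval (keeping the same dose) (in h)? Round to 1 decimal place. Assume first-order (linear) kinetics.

To keep the same average steady-state level, dosing rate must scale with clearance.
CL ratio = 43.6 / 100 = 0.4360
New interval (same dose) = 15.0 / 0.4360 = 34.40 h

34.4 h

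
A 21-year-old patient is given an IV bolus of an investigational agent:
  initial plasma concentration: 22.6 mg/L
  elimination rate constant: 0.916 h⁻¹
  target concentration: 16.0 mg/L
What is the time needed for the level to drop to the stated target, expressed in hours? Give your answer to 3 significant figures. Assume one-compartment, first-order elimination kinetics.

0.377 h

t = ln(C₀ / C) / k = ln(22.60 / 16.0) / 0.9160
  = ln(1.413) / 0.9160 = 0.3457 / 0.9160 = 0.3774 h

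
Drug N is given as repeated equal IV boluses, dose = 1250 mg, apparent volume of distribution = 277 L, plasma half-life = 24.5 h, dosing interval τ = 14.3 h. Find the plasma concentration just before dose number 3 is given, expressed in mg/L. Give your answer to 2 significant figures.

5.0 mg/L

C₀ per dose = Dose / Vd = 1250 / 277 = 4.513 mg/L
k = ln2 / t½ = 0.693147 / 24.5 = 0.02829 h⁻¹
Fraction remaining after one interval: r = e^(−kτ) = e^(−0.02829 × 14.3) = 0.6673
Before dose 3, 2 doses have been given (aged 1τ, 2τ).
C_trough = C₀ × (r + r²) = 4.513 × (0.6673 + 0.4453) = 5.021 mg/L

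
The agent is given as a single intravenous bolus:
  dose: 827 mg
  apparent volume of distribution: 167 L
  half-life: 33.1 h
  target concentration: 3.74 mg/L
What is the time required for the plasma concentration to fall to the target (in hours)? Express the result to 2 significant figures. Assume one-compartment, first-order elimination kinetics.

13 h

C₀ = Dose / Vd = 827.0 / 167 = 4.952 mg/L
k = ln2 / t½ = 0.693147 / 33.1 = 0.02094 h⁻¹
t = ln(C₀ / C) / k = ln(4.952 / 3.74) / 0.02094
  = ln(1.324) / 0.02094 = 0.2807 / 0.02094 = 13.40 h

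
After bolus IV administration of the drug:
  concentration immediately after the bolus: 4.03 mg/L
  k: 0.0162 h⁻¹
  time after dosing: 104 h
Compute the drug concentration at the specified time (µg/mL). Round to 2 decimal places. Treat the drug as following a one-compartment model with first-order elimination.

C = C₀ · e^(−k·t) = 4.030 × e^(−0.01620 × 104)
  = 4.030 × 0.1855 = 0.7476 mg/L
(0.7476 mg/L = 0.7476 µg/mL)

0.75 µg/mL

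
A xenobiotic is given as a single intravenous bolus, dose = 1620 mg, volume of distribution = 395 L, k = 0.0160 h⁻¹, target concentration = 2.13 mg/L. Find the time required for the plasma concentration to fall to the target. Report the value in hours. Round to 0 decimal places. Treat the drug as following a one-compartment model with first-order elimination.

41 h

C₀ = Dose / Vd = 1620 / 395 = 4.101 mg/L
t = ln(C₀ / C) / k = ln(4.101 / 2.13) / 0.01600
  = ln(1.925) / 0.01600 = 0.6549 / 0.01600 = 40.93 h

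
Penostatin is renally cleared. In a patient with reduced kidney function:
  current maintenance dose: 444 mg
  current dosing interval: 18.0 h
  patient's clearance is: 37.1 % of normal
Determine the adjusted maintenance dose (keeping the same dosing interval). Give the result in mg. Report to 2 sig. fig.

160 mg

To keep the same average steady-state level, dosing rate must scale with clearance.
CL ratio = 37.1 / 100 = 0.3710
New dose (same interval) = 444 × 0.3710 = 164.7 mg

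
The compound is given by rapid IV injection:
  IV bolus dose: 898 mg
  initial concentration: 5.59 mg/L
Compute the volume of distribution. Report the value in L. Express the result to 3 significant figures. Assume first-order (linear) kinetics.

161 L

Vd = Dose / C₀ = 898.0 / 5.59 = 160.6 L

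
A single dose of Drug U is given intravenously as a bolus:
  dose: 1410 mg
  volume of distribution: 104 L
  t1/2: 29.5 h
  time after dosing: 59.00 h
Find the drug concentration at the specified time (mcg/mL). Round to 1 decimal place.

3.4 mcg/mL

C₀ = Dose / Vd = 1410 / 104 = 13.56 mg/L
k = ln2 / t½ = 0.693147 / 29.5 = 0.02350 h⁻¹
t / t½ = 59.00 / 29.5 = 2 half-lives
C = C₀ × (1/2)^2 = 13.56 × 0.2500 = 3.390 mg/L
(3.390 mg/L = 3.390 mcg/mL)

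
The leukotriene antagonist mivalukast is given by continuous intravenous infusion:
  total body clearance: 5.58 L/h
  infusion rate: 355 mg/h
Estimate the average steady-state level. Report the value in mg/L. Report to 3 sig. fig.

At steady state Css = R₀ / CL = 355 / 5.580 = 63.62 mg/L

63.6 mg/L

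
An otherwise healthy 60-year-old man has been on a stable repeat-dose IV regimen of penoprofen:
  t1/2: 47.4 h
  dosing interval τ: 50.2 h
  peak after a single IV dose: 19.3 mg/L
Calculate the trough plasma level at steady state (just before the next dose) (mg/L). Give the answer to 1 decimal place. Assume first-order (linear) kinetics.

k = ln2 / t½ = 0.693147 / 47.4 = 0.01462 h⁻¹
e^(−kτ) = e^(−0.01462 × 50.2) = 0.4800
Accumulation ratio R = 1 / (1 − e^(−kτ)) = 1 / (1 − 0.4800) = 1.923
Steady-state trough = C₀ × R × e^(−kτ) = 19.3 × 1.923 × 0.4800 = 17.81 mg/L

17.8 mg/L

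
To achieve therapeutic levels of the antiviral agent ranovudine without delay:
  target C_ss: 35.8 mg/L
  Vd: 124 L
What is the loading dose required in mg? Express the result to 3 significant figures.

4440 mg

LD = Css × Vd = 35.8 × 124 = 4439 mg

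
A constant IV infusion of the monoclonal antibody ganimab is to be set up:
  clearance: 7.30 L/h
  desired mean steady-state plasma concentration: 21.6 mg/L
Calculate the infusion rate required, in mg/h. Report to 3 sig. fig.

At steady state, infusion rate R₀ = Css × CL = 21.6 × 7.300 = 157.7 mg/h

158 mg/h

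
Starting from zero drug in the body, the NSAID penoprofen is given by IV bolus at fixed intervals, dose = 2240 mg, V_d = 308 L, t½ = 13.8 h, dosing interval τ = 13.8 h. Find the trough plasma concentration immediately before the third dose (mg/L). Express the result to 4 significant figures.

5.455 mg/L

C₀ per dose = Dose / Vd = 2240 / 308 = 7.273 mg/L
k = ln2 / t½ = 0.693147 / 13.8 = 0.05023 h⁻¹
Fraction remaining after one interval: r = e^(−kτ) = e^(−0.05023 × 13.8) = 0.5000
Before dose 3, 2 doses have been given (aged 1τ, 2τ).
C_trough = C₀ × (r + r²) = 7.273 × (0.5000 + 0.2500) = 5.455 mg/L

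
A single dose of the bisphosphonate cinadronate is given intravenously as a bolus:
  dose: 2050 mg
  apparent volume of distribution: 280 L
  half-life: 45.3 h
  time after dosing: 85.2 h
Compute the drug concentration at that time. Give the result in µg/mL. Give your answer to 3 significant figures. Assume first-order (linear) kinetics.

C₀ = Dose / Vd = 2050 / 280 = 7.321 mg/L
k = ln2 / t½ = 0.693147 / 45.3 = 0.01530 h⁻¹
C = C₀ · e^(−k·t) = 7.321 × e^(−0.01530 × 85.2)
  = 7.321 × 0.2716 = 1.988 mg/L
(1.988 mg/L = 1.988 µg/mL)

1.99 µg/mL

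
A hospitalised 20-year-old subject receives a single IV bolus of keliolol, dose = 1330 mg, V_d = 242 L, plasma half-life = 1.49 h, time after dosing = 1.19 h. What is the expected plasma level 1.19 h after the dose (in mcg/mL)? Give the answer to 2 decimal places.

3.16 mcg/mL

C₀ = Dose / Vd = 1330 / 242 = 5.496 mg/L
k = ln2 / t½ = 0.693147 / 1.49 = 0.4652 h⁻¹
C = C₀ · e^(−k·t) = 5.496 × e^(−0.4652 × 1.19)
  = 5.496 × 0.5749 = 3.160 mg/L
(3.160 mg/L = 3.160 mcg/mL)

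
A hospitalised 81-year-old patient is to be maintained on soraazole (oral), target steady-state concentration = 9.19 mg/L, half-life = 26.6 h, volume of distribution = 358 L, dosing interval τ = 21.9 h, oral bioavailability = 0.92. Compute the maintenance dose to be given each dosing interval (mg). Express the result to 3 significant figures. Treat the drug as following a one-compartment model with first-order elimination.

k = ln2 / t½ = 0.693147 / 26.6 = 0.02606 h⁻¹
CL = k × Vd = 0.02606 × 358 = 9.329 L/h
At steady state, F × (Dose/τ) = Css × CL.
Dose = Css × CL × τ / F = 9.19 × 9.329 × 21.9 / 0.92 = 2041 mg

2040 mg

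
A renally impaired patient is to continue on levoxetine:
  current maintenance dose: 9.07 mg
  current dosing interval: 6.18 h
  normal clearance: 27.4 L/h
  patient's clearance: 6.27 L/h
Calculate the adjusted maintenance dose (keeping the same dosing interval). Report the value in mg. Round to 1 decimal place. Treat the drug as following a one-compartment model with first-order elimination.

2.1 mg

To keep the same average steady-state level, dosing rate must scale with clearance.
CL ratio = 6.27 / 27.4 = 0.2288
New dose (same interval) = 9.07 × 0.2288 = 2.075 mg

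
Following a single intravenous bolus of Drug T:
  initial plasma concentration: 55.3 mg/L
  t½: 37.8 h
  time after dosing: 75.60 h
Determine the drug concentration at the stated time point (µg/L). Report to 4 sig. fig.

k = ln2 / t½ = 0.693147 / 37.8 = 0.01834 h⁻¹
t / t½ = 75.60 / 37.8 = 2 half-lives
C = C₀ × (1/2)^2 = 55.30 × 0.2500 = 13.83 mg/L
Convert: 13.83 mg/L × 1000 = 13830 µg/L

13830 µg/L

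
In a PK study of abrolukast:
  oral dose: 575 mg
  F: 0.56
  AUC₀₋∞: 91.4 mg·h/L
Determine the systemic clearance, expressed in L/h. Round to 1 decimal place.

CL = F·Dose / AUC = 0.56 × 575 / 91.4 = 3.523 L/h

3.5 L/h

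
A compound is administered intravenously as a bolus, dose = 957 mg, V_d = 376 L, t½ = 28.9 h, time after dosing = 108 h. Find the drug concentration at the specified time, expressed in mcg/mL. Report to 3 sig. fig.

C₀ = Dose / Vd = 957.0 / 376 = 2.545 mg/L
k = ln2 / t½ = 0.693147 / 28.9 = 0.02398 h⁻¹
C = C₀ · e^(−k·t) = 2.545 × e^(−0.02398 × 108)
  = 2.545 × 0.07503 = 0.1910 mg/L
(0.1910 mg/L = 0.1910 mcg/mL)

0.191 mcg/mL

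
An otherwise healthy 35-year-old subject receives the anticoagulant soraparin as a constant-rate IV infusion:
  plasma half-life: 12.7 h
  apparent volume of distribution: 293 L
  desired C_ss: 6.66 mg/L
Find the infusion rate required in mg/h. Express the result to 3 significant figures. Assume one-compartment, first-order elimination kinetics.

107 mg/h

k = ln2 / t½ = 0.693147 / 12.7 = 0.05458 h⁻¹
CL = k × Vd = 0.05458 × 293 = 15.99 L/h
At steady state, infusion rate R₀ = Css × CL = 6.66 × 15.99 = 106.5 mg/h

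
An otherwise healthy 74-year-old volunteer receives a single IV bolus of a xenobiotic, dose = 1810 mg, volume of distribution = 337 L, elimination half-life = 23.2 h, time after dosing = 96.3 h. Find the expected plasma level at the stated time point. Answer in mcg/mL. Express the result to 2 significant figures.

C₀ = Dose / Vd = 1810 / 337 = 5.371 mg/L
k = ln2 / t½ = 0.693147 / 23.2 = 0.02988 h⁻¹
C = C₀ · e^(−k·t) = 5.371 × e^(−0.02988 × 96.3)
  = 5.371 × 0.05628 = 0.3023 mg/L
(0.3023 mg/L = 0.3023 mcg/mL)

0.30 mcg/mL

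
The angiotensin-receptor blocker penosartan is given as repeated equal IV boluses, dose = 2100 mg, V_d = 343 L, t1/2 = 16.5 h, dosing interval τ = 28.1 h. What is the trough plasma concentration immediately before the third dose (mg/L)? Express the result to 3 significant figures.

C₀ per dose = Dose / Vd = 2100 / 343 = 6.122 mg/L
k = ln2 / t½ = 0.693147 / 16.5 = 0.04201 h⁻¹
Fraction remaining after one interval: r = e^(−kτ) = e^(−0.04201 × 28.1) = 0.3071
Before dose 3, 2 doses have been given (aged 1τ, 2τ).
C_trough = C₀ × (r + r²) = 6.122 × (0.3071 + 0.09431) = 2.457 mg/L

2.46 mg/L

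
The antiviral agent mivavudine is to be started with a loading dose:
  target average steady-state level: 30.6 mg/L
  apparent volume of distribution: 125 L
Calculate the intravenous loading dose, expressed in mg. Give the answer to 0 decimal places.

3825 mg

LD = Css × Vd = 30.6 × 125 = 3825 mg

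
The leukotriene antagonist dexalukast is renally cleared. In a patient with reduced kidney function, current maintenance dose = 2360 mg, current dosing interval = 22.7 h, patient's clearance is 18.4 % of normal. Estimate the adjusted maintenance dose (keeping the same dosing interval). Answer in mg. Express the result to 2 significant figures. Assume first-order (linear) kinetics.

430 mg

To keep the same average steady-state level, dosing rate must scale with clearance.
CL ratio = 18.4 / 100 = 0.1840
New dose (same interval) = 2360 × 0.1840 = 434.2 mg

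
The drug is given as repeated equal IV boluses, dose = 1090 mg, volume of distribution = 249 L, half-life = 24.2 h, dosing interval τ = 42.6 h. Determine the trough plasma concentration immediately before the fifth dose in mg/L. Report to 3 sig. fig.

1.82 mg/L

C₀ per dose = Dose / Vd = 1090 / 249 = 4.378 mg/L
k = ln2 / t½ = 0.693147 / 24.2 = 0.02864 h⁻¹
Fraction remaining after one interval: r = e^(−kτ) = e^(−0.02864 × 42.6) = 0.2952
Before dose 5, 4 doses have been given (aged 1τ, 2τ, 3τ, 4τ).
C_trough = C₀ × (r + r² + … + r^4) = C₀ × r(1−r^4)/(1−r)
        = 4.378 × 0.2952 × (1 − 0.007594) / (1 − 0.2952) = 1.820 mg/L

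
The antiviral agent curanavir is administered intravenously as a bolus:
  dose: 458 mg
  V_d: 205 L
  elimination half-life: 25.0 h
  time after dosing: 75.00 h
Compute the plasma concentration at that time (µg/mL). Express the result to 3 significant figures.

C₀ = Dose / Vd = 458.0 / 205 = 2.234 mg/L
k = ln2 / t½ = 0.693147 / 25.0 = 0.02773 h⁻¹
t / t½ = 75.00 / 25.0 = 3 half-lives
C = C₀ × (1/2)^3 = 2.234 × 0.1250 = 0.2793 mg/L
(0.2793 mg/L = 0.2793 µg/mL)

0.279 µg/mL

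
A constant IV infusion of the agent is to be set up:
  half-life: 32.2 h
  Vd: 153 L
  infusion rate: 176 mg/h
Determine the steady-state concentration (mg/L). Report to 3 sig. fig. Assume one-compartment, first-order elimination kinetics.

53.4 mg/L

k = ln2 / t½ = 0.693147 / 32.2 = 0.02153 h⁻¹
CL = k × Vd = 0.02153 × 153 = 3.294 L/h
At steady state Css = R₀ / CL = 176 / 3.294 = 53.43 mg/L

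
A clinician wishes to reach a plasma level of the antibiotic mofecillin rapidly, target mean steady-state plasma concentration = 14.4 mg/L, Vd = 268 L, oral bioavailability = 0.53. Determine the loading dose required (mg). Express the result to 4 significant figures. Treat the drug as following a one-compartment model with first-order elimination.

7282 mg

LD = Css × Vd / F = 14.4 × 268 / 0.53 = 7282 mg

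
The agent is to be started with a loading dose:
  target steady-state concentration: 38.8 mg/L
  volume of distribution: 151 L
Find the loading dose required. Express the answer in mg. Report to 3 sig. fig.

5860 mg

LD = Css × Vd = 38.8 × 151 = 5859 mg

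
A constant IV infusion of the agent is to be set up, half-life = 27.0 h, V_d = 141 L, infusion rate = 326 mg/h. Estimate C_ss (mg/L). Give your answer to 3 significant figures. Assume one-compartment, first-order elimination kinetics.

k = ln2 / t½ = 0.693147 / 27.0 = 0.02567 h⁻¹
CL = k × Vd = 0.02567 × 141 = 3.619 L/h
At steady state Css = R₀ / CL = 326 / 3.619 = 90.08 mg/L

90.1 mg/L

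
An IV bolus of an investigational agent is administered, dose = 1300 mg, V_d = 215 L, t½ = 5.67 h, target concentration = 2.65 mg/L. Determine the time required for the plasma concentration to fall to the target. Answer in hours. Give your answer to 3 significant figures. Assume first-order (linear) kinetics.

6.75 h

C₀ = Dose / Vd = 1300 / 215 = 6.047 mg/L
k = ln2 / t½ = 0.693147 / 5.67 = 0.1222 h⁻¹
t = ln(C₀ / C) / k = ln(6.047 / 2.65) / 0.1222
  = ln(2.282) / 0.1222 = 0.8251 / 0.1222 = 6.752 h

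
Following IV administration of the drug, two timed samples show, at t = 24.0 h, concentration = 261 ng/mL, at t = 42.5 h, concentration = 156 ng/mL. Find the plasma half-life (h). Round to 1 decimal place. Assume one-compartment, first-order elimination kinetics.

24.9 h

k = ln(C₁/C₂) / (t₂ − t₁) = ln(261/156) / (42.5 − 24.0)
  = 0.5147 / 18.50 = 0.02782 h⁻¹
t½ = ln2 / k = 0.693147 / 0.02782 = 24.92 h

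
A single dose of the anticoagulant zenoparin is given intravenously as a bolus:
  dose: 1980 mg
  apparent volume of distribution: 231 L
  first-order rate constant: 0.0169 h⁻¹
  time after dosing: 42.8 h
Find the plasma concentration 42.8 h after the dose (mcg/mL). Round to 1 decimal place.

4.2 mcg/mL

C₀ = Dose / Vd = 1980 / 231 = 8.571 mg/L
C = C₀ · e^(−k·t) = 8.571 × e^(−0.01690 × 42.8)
  = 8.571 × 0.4851 = 4.158 mg/L
(4.158 mg/L = 4.158 mcg/mL)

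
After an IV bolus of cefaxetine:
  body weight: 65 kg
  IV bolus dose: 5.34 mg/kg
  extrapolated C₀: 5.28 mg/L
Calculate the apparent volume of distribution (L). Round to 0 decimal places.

Dose = 5.34 × 65 = 347.1 mg
Vd = Dose / C₀ = 347.1 / 5.28 = 65.74 L

66 L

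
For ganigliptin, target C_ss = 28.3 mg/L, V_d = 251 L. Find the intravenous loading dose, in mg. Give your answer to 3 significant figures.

7100 mg

LD = Css × Vd = 28.3 × 251 = 7103 mg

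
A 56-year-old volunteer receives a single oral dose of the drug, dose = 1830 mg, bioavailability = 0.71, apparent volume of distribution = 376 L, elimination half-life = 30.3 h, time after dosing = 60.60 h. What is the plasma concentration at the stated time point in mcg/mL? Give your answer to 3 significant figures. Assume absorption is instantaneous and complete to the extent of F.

Amount reaching circulation = F × Dose = 0.71 × 1830 = 1299 mg
C₀ = F·Dose / Vd = 1299 / 376 = 3.455 mg/L
k = ln2 / t½ = 0.693147 / 30.3 = 0.02288 h⁻¹
t / t½ = 60.60 / 30.3 = 2 half-lives
C = C₀ × (1/2)^2 = 3.455 × 0.2500 = 0.8638 mg/L
(0.8638 mg/L = 0.8638 mcg/mL)

0.864 mcg/mL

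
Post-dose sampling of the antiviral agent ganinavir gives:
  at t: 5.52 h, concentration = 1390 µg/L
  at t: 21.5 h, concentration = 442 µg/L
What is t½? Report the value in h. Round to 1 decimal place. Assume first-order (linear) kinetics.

9.7 h

k = ln(C₁/C₂) / (t₂ − t₁) = ln(1390/442) / (21.5 − 5.52)
  = 1.146 / 15.98 = 0.07171 h⁻¹
t½ = ln2 / k = 0.693147 / 0.07171 = 9.666 h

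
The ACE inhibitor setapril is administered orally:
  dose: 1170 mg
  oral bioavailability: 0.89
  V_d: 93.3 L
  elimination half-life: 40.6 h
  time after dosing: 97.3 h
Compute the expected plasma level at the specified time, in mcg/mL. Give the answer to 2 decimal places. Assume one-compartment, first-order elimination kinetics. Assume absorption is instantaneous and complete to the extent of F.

2.12 mcg/mL

Amount reaching circulation = F × Dose = 0.89 × 1170 = 1041 mg
C₀ = F·Dose / Vd = 1041 / 93.3 = 11.16 mg/L
k = ln2 / t½ = 0.693147 / 40.6 = 0.01707 h⁻¹
C = C₀ · e^(−k·t) = 11.16 × e^(−0.01707 × 97.3)
  = 11.16 × 0.1900 = 2.120 mg/L
(2.120 mg/L = 2.120 mcg/mL)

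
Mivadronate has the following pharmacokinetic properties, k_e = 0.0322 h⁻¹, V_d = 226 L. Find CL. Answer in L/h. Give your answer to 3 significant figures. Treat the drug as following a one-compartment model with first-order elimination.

7.28 L/h

CL = k × Vd = 0.0322 × 226 = 7.277 L/h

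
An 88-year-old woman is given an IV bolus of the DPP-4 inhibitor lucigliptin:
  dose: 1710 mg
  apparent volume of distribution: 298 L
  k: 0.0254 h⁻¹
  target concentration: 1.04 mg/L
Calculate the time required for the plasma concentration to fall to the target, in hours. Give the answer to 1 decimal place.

C₀ = Dose / Vd = 1710 / 298 = 5.738 mg/L
t = ln(C₀ / C) / k = ln(5.738 / 1.04) / 0.02540
  = ln(5.517) / 0.02540 = 1.708 / 0.02540 = 67.24 h

67.2 h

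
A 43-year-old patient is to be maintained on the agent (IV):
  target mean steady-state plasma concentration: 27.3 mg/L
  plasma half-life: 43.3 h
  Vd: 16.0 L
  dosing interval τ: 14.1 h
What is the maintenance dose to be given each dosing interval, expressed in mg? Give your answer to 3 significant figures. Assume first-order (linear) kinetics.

k = ln2 / t½ = 0.693147 / 43.3 = 0.01601 h⁻¹
CL = k × Vd = 0.01601 × 16.0 = 0.2562 L/h
At steady state, Dose/τ = Css × CL.
Dose = Css × CL × τ = 27.3 × 0.2562 × 14.1 = 98.62 mg

98.6 mg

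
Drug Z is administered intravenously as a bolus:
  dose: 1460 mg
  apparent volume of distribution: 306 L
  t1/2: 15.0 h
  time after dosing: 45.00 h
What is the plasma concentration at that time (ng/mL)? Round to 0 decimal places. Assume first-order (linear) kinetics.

596 ng/mL

C₀ = Dose / Vd = 1460 / 306 = 4.771 mg/L
k = ln2 / t½ = 0.693147 / 15.0 = 0.04621 h⁻¹
t / t½ = 45.00 / 15.0 = 3 half-lives
C = C₀ × (1/2)^3 = 4.771 × 0.1250 = 0.5964 mg/L
Convert: 0.5964 mg/L × 1000 = 596.4 ng/mL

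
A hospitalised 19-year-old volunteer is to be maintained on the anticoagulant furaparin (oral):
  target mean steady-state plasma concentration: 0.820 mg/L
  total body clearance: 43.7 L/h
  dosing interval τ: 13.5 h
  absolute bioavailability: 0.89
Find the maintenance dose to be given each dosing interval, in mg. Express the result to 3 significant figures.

At steady state, F × (Dose/τ) = Css × CL.
Dose = Css × CL × τ / F = 0.820 × 43.70 × 13.5 / 0.89 = 543.5 mg

544 mg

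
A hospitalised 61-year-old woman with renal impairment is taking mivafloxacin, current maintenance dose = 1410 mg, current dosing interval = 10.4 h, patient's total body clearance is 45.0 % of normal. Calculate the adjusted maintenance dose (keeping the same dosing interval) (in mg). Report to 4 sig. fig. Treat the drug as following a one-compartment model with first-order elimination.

To keep the same average steady-state level, dosing rate must scale with clearance.
CL ratio = 45.0 / 100 = 0.4500
New dose (same interval) = 1410 × 0.4500 = 634.5 mg

634.5 mg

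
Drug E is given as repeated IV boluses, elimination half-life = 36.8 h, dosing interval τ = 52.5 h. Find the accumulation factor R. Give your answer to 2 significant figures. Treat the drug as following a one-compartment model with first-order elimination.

k = ln2 / t½ = 0.693147 / 36.8 = 0.01884 h⁻¹
e^(−kτ) = e^(−0.01884 × 52.5) = 0.3719
Accumulation ratio R = 1 / (1 − e^(−kτ)) = 1 / (1 − 0.3719) = 1.592

1.6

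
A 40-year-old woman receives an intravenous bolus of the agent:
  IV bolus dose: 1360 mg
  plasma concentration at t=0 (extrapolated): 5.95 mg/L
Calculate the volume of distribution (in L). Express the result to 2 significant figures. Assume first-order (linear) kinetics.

230 L

Vd = Dose / C₀ = 1360 / 5.95 = 228.6 L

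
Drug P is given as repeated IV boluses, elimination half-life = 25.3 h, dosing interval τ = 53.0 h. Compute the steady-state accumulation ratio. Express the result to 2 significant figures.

k = ln2 / t½ = 0.693147 / 25.3 = 0.02740 h⁻¹
e^(−kτ) = e^(−0.02740 × 53.0) = 0.2341
Accumulation ratio R = 1 / (1 − e^(−kτ)) = 1 / (1 − 0.2341) = 1.306

1.3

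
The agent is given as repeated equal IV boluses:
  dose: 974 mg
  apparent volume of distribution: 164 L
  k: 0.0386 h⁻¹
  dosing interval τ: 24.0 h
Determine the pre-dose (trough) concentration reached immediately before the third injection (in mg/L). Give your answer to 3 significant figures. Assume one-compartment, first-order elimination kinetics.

3.28 mg/L

C₀ per dose = Dose / Vd = 974 / 164 = 5.939 mg/L
Fraction remaining after one interval: r = e^(−kτ) = e^(−0.03860 × 24.0) = 0.3960
Before dose 3, 2 doses have been given (aged 1τ, 2τ).
C_trough = C₀ × (r + r²) = 5.939 × (0.3960 + 0.1568) = 3.283 mg/L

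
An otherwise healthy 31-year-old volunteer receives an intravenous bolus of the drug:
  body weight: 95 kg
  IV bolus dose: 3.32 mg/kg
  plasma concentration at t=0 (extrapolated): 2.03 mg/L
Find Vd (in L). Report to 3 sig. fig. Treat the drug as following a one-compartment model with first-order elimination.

155 L

Dose = 3.32 × 95 = 315.4 mg
Vd = Dose / C₀ = 315.4 / 2.03 = 155.4 L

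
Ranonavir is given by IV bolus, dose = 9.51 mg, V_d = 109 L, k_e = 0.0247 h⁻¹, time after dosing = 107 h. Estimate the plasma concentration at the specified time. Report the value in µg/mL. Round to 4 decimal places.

0.0062 µg/mL

C₀ = Dose / Vd = 9.510 / 109 = 0.08725 mg/L
C = C₀ · e^(−k·t) = 0.08725 × e^(−0.02470 × 107)
  = 0.08725 × 0.07115 = 0.006208 mg/L
(0.006208 mg/L = 0.006208 µg/mL)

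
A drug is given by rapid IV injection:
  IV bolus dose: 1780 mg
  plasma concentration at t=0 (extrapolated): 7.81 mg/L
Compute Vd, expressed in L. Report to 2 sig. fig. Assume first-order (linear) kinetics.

Vd = Dose / C₀ = 1780 / 7.81 = 227.9 L

230 L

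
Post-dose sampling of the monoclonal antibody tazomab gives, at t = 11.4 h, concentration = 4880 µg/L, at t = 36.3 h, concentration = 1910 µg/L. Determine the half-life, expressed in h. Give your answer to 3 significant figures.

k = ln(C₁/C₂) / (t₂ − t₁) = ln(4880/1910) / (36.3 − 11.4)
  = 0.9380 / 24.90 = 0.03767 h⁻¹
t½ = ln2 / k = 0.693147 / 0.03767 = 18.40 h

18.4 h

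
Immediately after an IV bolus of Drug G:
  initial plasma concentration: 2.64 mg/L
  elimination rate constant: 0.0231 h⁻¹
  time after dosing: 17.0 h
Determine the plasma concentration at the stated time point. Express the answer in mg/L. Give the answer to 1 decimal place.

1.8 mg/L

C = C₀ · e^(−k·t) = 2.640 × e^(−0.02310 × 17.0)
  = 2.640 × 0.6752 = 1.783 mg/L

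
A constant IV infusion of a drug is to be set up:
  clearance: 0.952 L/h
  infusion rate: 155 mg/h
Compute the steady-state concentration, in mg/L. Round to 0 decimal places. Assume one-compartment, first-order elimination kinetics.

At steady state Css = R₀ / CL = 155 / 0.9520 = 162.8 mg/L

163 mg/L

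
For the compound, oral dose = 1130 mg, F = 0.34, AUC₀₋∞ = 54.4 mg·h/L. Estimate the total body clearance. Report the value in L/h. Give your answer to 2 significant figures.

CL = F·Dose / AUC = 0.34 × 1130 / 54.4 = 7.063 L/h

7.1 L/h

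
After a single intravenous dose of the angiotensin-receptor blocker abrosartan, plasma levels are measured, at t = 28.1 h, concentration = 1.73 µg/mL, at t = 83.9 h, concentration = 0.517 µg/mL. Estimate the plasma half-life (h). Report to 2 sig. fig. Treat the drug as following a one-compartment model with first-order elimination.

32 h

k = ln(C₁/C₂) / (t₂ − t₁) = ln(1.73/0.517) / (83.9 − 28.1)
  = 1.208 / 55.80 = 0.02165 h⁻¹
t½ = ln2 / k = 0.693147 / 0.02165 = 32.02 h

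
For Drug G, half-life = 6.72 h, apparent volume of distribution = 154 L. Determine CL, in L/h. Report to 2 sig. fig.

16 L/h

k = ln2 / t½ = 0.693147 / 6.72 = 0.1031 h⁻¹
CL = k × Vd = 0.1031 × 154 = 15.88 L/h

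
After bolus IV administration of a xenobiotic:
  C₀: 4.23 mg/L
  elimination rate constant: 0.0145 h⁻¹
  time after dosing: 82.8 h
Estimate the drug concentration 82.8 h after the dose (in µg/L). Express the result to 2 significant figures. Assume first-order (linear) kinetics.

1300 µg/L

C = C₀ · e^(−k·t) = 4.230 × e^(−0.01450 × 82.8)
  = 4.230 × 0.3010 = 1.273 mg/L
Convert: 1.273 mg/L × 1000 = 1273 µg/L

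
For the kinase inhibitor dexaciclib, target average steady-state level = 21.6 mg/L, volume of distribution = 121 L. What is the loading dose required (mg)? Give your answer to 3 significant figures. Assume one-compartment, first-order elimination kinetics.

2610 mg

LD = Css × Vd = 21.6 × 121 = 2614 mg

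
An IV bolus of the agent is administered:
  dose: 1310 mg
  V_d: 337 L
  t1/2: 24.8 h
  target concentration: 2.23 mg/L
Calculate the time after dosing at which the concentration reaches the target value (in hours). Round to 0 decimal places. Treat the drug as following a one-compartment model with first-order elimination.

C₀ = Dose / Vd = 1310 / 337 = 3.887 mg/L
k = ln2 / t½ = 0.693147 / 24.8 = 0.02795 h⁻¹
t = ln(C₀ / C) / k = ln(3.887 / 2.23) / 0.02795
  = ln(1.743) / 0.02795 = 0.5556 / 0.02795 = 19.88 h

20 h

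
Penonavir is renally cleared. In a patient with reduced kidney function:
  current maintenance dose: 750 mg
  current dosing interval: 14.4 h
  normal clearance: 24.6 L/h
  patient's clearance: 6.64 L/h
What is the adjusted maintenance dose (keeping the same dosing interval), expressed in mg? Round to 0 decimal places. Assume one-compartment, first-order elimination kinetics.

202 mg

To keep the same average steady-state level, dosing rate must scale with clearance.
CL ratio = 6.64 / 24.6 = 0.2699
New dose (same interval) = 750 × 0.2699 = 202.4 mg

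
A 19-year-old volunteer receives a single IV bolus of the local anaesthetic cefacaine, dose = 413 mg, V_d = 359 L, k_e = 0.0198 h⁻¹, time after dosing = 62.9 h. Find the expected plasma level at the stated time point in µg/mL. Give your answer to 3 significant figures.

0.331 µg/mL

C₀ = Dose / Vd = 413.0 / 359 = 1.150 mg/L
C = C₀ · e^(−k·t) = 1.150 × e^(−0.01980 × 62.9)
  = 1.150 × 0.2878 = 0.3310 mg/L
(0.3310 mg/L = 0.3310 µg/mL)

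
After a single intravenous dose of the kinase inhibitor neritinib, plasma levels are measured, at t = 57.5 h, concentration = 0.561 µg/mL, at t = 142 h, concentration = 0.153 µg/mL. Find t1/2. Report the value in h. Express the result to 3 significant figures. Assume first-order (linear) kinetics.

k = ln(C₁/C₂) / (t₂ − t₁) = ln(0.561/0.153) / (142 − 57.5)
  = 1.299 / 84.50 = 0.01537 h⁻¹
t½ = ln2 / k = 0.693147 / 0.01537 = 45.10 h

45.1 h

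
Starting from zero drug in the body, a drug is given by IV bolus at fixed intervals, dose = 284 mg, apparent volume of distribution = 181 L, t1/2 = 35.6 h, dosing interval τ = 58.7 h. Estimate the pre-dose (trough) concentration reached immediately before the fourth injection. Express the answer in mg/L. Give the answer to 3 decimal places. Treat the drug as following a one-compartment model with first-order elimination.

0.711 mg/L

C₀ per dose = Dose / Vd = 284 / 181 = 1.569 mg/L
k = ln2 / t½ = 0.693147 / 35.6 = 0.01947 h⁻¹
Fraction remaining after one interval: r = e^(−kτ) = e^(−0.01947 × 58.7) = 0.3189
Before dose 4, 3 doses have been given (aged 1τ, 2τ, 3τ).
C_trough = C₀ × (r + r² + … + r^3) = C₀ × r(1−r^3)/(1−r)
        = 1.569 × 0.3189 × (1 − 0.03243) / (1 − 0.3189) = 0.7108 mg/L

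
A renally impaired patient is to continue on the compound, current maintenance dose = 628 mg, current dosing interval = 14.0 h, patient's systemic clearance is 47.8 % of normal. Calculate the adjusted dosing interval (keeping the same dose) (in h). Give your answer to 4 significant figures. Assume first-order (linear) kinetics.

To keep the same average steady-state level, dosing rate must scale with clearance.
CL ratio = 47.8 / 100 = 0.4780
New interval (same dose) = 14.0 / 0.4780 = 29.29 h

29.29 h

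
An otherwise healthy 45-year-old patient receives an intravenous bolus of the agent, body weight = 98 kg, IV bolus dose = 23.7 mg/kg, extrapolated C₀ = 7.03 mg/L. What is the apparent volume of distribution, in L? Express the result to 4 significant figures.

Dose = 23.7 × 98 = 2323 mg
Vd = Dose / C₀ = 2323 / 7.03 = 330.4 L

330.4 L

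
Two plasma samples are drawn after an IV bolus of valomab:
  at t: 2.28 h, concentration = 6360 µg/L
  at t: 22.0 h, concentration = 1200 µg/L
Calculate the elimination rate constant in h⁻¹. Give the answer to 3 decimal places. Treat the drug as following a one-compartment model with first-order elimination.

0.085 h⁻¹

k = ln(C₁/C₂) / (t₂ − t₁) = ln(6360/1200) / (22.0 − 2.28)
  = 1.668 / 19.72 = 0.08458 h⁻¹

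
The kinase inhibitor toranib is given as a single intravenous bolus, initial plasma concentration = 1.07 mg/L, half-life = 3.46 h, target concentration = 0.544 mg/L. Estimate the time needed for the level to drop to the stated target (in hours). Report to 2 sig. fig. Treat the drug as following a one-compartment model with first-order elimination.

k = ln2 / t½ = 0.693147 / 3.46 = 0.2003 h⁻¹
t = ln(C₀ / C) / k = ln(1.070 / 0.544) / 0.2003
  = ln(1.967) / 0.2003 = 0.6765 / 0.2003 = 3.377 h

3.4 h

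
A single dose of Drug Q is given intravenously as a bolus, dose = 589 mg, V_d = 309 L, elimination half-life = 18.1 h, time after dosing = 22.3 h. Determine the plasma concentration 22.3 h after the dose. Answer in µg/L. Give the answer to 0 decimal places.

C₀ = Dose / Vd = 589.0 / 309 = 1.906 mg/L
k = ln2 / t½ = 0.693147 / 18.1 = 0.03830 h⁻¹
C = C₀ · e^(−k·t) = 1.906 × e^(−0.03830 × 22.3)
  = 1.906 × 0.4257 = 0.8114 mg/L
Convert: 0.8114 mg/L × 1000 = 811.4 µg/L

811 µg/L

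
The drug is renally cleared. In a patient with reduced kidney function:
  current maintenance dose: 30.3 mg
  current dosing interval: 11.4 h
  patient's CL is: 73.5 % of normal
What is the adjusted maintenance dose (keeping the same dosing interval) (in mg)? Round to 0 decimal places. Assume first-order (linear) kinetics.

To keep the same average steady-state level, dosing rate must scale with clearance.
CL ratio = 73.5 / 100 = 0.7350
New dose (same interval) = 30.3 × 0.7350 = 22.27 mg

22 mg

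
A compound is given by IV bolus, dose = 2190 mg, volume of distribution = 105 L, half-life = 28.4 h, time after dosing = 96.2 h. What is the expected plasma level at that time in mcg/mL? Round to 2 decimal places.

1.99 mcg/mL

C₀ = Dose / Vd = 2190 / 105 = 20.86 mg/L
k = ln2 / t½ = 0.693147 / 28.4 = 0.02441 h⁻¹
C = C₀ · e^(−k·t) = 20.86 × e^(−0.02441 × 96.2)
  = 20.86 × 0.09554 = 1.993 mg/L
(1.993 mg/L = 1.993 mcg/mL)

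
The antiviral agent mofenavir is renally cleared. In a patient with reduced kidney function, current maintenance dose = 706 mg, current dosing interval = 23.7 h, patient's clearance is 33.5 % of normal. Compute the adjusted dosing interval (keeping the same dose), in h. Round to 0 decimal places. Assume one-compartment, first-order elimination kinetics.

71 h

To keep the same average steady-state level, dosing rate must scale with clearance.
CL ratio = 33.5 / 100 = 0.3350
New interval (same dose) = 23.7 / 0.3350 = 70.75 h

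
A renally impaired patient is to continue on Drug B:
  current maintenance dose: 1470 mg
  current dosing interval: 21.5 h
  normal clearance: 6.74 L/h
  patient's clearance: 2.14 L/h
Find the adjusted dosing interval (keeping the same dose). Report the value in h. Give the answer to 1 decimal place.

67.7 h

To keep the same average steady-state level, dosing rate must scale with clearance.
CL ratio = 2.14 / 6.74 = 0.3175
New interval (same dose) = 21.5 / 0.3175 = 67.72 h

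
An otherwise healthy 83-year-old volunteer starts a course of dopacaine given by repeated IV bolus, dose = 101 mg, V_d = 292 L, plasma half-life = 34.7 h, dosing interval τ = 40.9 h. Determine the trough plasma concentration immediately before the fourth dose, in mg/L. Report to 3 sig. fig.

0.250 mg/L

C₀ per dose = Dose / Vd = 101 / 292 = 0.3459 mg/L
k = ln2 / t½ = 0.693147 / 34.7 = 0.01998 h⁻¹
Fraction remaining after one interval: r = e^(−kτ) = e^(−0.01998 × 40.9) = 0.4417
Before dose 4, 3 doses have been given (aged 1τ, 2τ, 3τ).
C_trough = C₀ × (r + r² + … + r^3) = C₀ × r(1−r^3)/(1−r)
        = 0.3459 × 0.4417 × (1 − 0.08618) / (1 − 0.4417) = 0.2501 mg/L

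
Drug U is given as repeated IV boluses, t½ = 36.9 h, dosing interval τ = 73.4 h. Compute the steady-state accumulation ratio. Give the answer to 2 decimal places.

k = ln2 / t½ = 0.693147 / 36.9 = 0.01878 h⁻¹
e^(−kτ) = e^(−0.01878 × 73.4) = 0.2520
Accumulation ratio R = 1 / (1 − e^(−kτ)) = 1 / (1 − 0.2520) = 1.337

1.34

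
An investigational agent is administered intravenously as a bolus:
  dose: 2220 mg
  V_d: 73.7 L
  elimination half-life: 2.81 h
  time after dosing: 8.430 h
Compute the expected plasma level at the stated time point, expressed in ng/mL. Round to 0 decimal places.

C₀ = Dose / Vd = 2220 / 73.7 = 30.12 mg/L
k = ln2 / t½ = 0.693147 / 2.81 = 0.2467 h⁻¹
t / t½ = 8.430 / 2.81 = 3 half-lives
C = C₀ × (1/2)^3 = 30.12 × 0.1250 = 3.765 mg/L
Convert: 3.765 mg/L × 1000 = 3765 ng/mL

3765 ng/mL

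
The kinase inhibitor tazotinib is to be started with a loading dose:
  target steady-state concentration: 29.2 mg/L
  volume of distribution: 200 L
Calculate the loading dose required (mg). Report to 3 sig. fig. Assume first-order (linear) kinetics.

LD = Css × Vd = 29.2 × 200 = 5840 mg

5840 mg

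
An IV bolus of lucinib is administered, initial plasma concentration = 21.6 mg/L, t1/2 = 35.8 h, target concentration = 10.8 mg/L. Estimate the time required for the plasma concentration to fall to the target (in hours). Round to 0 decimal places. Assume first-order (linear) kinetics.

k = ln2 / t½ = 0.693147 / 35.8 = 0.01936 h⁻¹
t = ln(C₀ / C) / k = ln(21.60 / 10.8) / 0.01936
  = ln(2.000) / 0.01936 = 0.6931 / 0.01936 = 35.80 h

36 h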